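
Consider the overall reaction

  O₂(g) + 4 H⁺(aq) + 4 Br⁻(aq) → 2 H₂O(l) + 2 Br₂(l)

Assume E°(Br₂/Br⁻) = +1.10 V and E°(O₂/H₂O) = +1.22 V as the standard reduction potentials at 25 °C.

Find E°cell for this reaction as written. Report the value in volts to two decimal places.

The O₂/H₂O couple has the higher reduction potential, so it is the cathode; Br₂/Br⁻ is oxidised at the anode.
E°cell = E°(cathode) − E°(anode) = (+1.22) − (+1.10) = +0.12 V.

+0.12 V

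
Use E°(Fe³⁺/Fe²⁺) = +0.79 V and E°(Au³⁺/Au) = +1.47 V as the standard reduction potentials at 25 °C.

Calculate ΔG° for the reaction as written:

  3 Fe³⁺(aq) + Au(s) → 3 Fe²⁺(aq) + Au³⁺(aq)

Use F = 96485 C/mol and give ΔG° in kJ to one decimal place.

+196.8 kJ

As written, Fe³⁺/Fe²⁺ is reduced (cathode) and Au³⁺/Au is oxidised (anode), so E°cell = (+0.79) − (+1.47) = -0.68 V.
Balancing electrons gives n = 3.
ΔG° = −nFE° = −(3)(96485)(-0.68) = 196,829 J = +196.8 kJ.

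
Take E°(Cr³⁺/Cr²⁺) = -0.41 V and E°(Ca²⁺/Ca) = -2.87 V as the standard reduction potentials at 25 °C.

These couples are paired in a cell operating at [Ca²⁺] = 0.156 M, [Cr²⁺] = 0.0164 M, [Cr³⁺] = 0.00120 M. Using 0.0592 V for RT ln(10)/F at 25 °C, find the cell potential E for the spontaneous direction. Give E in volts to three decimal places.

+2.417 V

Cr³⁺/Cr²⁺ is the cathode (higher E°), Ca²⁺/Ca the anode: E°cell = -0.41 − (-2.87) = +2.46 V, n = 2.
Overall: 2 Cr³⁺(aq) + Ca(s) → 2 Cr²⁺(aq) + Ca²⁺(aq)
Q = [Cr²⁺]^2·[Ca²⁺] / ([Cr³⁺]^2); log Q = 1.464.
E = E° − (0.0592/n) log Q = +2.46 − (0.0592/2)(1.464) = +2.417 V.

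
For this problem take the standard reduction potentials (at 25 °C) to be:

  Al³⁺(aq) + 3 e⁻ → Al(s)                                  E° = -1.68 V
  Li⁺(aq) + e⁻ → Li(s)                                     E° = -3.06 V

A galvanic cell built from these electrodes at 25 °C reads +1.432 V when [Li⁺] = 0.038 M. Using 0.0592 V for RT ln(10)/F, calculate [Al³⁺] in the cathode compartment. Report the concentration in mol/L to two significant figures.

Al³⁺/Al is the cathode, Li⁺/Li the anode: E°cell = +1.38 V, n = 3.
Overall reaction: Al³⁺(aq) + 3 Li(s) → Al(s) + 3 Li⁺(aq); Q = [Li⁺]^3/[Al³⁺]^1.
From E = E° − (0.0592/n) log Q: log Q = (E° − E)·n/0.0592 = (+1.38 − (+1.432))·3/0.0592 = -2.6351.
So 1·log[Al³⁺] = 3·log(0.038) − log Q = -4.2606 − (-2.6351) = -1.6255; [Al³⁺] = 10^(-1.6255) ≈ 0.024 M.

0.024 M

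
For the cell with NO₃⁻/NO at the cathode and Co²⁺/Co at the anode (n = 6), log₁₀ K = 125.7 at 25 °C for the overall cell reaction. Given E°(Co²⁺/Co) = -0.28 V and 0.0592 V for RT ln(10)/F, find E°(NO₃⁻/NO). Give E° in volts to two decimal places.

E°cell = (0.0592/n)·log K = (0.0592/6)(125.7) = +1.240 V.
Since NO₃⁻/NO is the cathode and Co²⁺/Co the anode, E°cell = E°(NO₃⁻/NO) − E°(Co²⁺/Co).
So E°(NO₃⁻/NO) = E°cell + E°(Co²⁺/Co) = +1.240 + (-0.28) = +0.96 V.

+0.96 V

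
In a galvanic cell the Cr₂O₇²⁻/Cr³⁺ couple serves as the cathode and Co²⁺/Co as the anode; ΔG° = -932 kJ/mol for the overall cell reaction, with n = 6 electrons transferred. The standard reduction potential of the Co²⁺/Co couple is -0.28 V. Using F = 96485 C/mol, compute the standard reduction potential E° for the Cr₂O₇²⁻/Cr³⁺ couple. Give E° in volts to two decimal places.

+1.33 V

E°cell = −ΔG°/(nF) = −(-932×10³)/((6)(96485)) = +1.610 V.
Since Cr₂O₇²⁻/Cr³⁺ is the cathode and Co²⁺/Co the anode, E°cell = E°(Cr₂O₇²⁻/Cr³⁺) − E°(Co²⁺/Co).
So E°(Cr₂O₇²⁻/Cr³⁺) = E°cell + E°(Co²⁺/Co) = +1.610 + (-0.28) = +1.33 V.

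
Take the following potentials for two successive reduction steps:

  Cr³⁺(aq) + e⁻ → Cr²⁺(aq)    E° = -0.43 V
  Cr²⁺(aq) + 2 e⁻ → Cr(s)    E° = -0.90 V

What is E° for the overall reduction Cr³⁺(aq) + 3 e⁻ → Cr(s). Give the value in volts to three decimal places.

-0.743 V

Adding the free-energy changes (−nFE°) of the two steps gives −n₃FE°₃ = −n₁FE°₁ − n₂FE°₂.
E°₃ = (1×-0.43 + 2×-0.90) / 3 = (-2.230) / 3 = -0.743 V.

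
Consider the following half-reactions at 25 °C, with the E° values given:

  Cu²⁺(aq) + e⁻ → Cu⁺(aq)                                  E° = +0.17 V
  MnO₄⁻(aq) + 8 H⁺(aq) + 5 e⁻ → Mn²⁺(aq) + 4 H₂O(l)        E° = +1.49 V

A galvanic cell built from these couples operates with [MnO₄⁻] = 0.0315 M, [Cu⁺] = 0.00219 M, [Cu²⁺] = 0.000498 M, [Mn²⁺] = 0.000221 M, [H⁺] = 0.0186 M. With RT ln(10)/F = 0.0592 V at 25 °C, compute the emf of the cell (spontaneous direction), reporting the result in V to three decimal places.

+1.220 V

MnO₄⁻/Mn²⁺ is the cathode (higher E°), Cu²⁺/Cu⁺ the anode: E°cell = +1.49 − (+0.17) = +1.32 V, n = 5.
Overall: MnO₄⁻(aq) + 8 H⁺(aq) + 5 Cu⁺(aq) → Mn²⁺(aq) + 4 H₂O(l) + 5 Cu²⁺(aq)
Q = [Mn²⁺]·[Cu²⁺]^5 / ([MnO₄⁻]·[H⁺]^8·[Cu⁺]^5); log Q = 8.474.
E = E° − (0.0592/n) log Q = +1.32 − (0.0592/5)(8.474) = +1.220 V.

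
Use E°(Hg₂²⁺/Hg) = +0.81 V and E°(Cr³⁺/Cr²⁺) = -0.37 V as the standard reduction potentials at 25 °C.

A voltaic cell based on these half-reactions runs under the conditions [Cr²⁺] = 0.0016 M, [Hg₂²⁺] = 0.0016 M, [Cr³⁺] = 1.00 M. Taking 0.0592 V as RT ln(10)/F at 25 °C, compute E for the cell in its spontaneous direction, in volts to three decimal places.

Hg₂²⁺/Hg is the cathode (higher E°), Cr³⁺/Cr²⁺ the anode: E°cell = +0.81 − (-0.37) = +1.18 V, n = 2.
Overall: Hg₂²⁺(aq) + 2 Cr²⁺(aq) → 2 Hg(l) + 2 Cr³⁺(aq)
Q = [Cr³⁺]^2 / ([Hg₂²⁺]·[Cr²⁺]^2); log Q = 8.388.
E = E° − (0.0592/n) log Q = +1.18 − (0.0592/2)(8.388) = +0.932 V.

+0.932 V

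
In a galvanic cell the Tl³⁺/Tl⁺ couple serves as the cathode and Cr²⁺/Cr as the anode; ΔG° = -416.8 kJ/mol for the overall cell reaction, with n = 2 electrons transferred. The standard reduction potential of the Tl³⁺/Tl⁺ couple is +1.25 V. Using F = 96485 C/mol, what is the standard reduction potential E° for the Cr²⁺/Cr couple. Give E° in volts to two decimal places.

-0.91 V

E°cell = −ΔG°/(nF) = −(-416.8×10³)/((2)(96485)) = +2.160 V.
Since Tl³⁺/Tl⁺ is the cathode and Cr²⁺/Cr the anode, E°cell = E°(Tl³⁺/Tl⁺) − E°(Cr²⁺/Cr).
So E°(Cr²⁺/Cr) = E°(Tl³⁺/Tl⁺) − E°cell = (+1.25) − (+2.160) = -0.91 V.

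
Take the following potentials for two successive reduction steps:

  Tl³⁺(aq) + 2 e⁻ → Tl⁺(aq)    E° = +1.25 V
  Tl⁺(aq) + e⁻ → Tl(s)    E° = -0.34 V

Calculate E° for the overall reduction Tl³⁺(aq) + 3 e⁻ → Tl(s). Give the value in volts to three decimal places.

Adding the free-energy changes (−nFE°) of the two steps gives −n₃FE°₃ = −n₁FE°₁ − n₂FE°₂.
E°₃ = (2×+1.25 + 1×-0.34) / 3 = (+2.160) / 3 = +0.720 V.

+0.720 V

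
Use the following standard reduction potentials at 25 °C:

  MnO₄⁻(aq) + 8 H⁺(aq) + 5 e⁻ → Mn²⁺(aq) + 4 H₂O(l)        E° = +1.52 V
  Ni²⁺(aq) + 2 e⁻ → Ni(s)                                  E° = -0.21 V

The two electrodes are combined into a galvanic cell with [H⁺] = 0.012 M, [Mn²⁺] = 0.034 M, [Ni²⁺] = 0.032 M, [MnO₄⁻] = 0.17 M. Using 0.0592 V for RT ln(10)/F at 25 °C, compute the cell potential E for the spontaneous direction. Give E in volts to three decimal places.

+1.601 V

MnO₄⁻/Mn²⁺ is the cathode (higher E°), Ni²⁺/Ni the anode: E°cell = +1.52 − (-0.21) = +1.73 V, n = 10.
Overall: 2 MnO₄⁻(aq) + 16 H⁺(aq) + 5 Ni(s) → 2 Mn²⁺(aq) + 8 H₂O(l) + 5 Ni²⁺(aq)
Q = [Mn²⁺]^2·[Ni²⁺]^5 / ([MnO₄⁻]^2·[H⁺]^16); log Q = 21.861.
E = E° − (0.0592/n) log Q = +1.73 − (0.0592/10)(21.861) = +1.601 V.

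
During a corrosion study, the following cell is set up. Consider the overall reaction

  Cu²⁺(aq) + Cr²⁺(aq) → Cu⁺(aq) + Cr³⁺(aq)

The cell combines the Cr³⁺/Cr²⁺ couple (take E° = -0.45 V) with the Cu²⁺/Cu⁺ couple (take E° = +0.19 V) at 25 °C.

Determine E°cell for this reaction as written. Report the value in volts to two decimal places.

+0.64 V

The Cu²⁺/Cu⁺ couple has the higher reduction potential, so it is the cathode; Cr³⁺/Cr²⁺ is oxidised at the anode.
E°cell = E°(cathode) − E°(anode) = (+0.19) − (-0.45) = +0.64 V.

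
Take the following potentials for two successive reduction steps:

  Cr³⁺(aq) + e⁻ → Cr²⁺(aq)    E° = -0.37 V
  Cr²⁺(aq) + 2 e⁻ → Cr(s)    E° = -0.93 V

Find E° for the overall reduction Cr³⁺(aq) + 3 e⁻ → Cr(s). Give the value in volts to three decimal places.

Adding the free-energy changes (−nFE°) of the two steps gives −n₃FE°₃ = −n₁FE°₁ − n₂FE°₂.
E°₃ = (1×-0.37 + 2×-0.93) / 3 = (-2.230) / 3 = -0.743 V.

-0.743 V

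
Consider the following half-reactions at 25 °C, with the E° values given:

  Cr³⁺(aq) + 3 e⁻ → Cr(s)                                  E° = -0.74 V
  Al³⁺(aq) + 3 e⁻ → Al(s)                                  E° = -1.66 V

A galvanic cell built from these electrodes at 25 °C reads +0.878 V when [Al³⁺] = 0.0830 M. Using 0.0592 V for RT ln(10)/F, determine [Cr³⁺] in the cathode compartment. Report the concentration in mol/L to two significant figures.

Cr³⁺/Cr is the cathode, Al³⁺/Al the anode: E°cell = +0.92 V, n = 3.
Overall reaction: Cr³⁺(aq) + Al(s) → Cr(s) + Al³⁺(aq); Q = [Al³⁺]^1/[Cr³⁺]^1.
From E = E° − (0.0592/n) log Q: log Q = (E° − E)·n/0.0592 = (+0.92 − (+0.878))·3/0.0592 = 2.1284.
So 1·log[Cr³⁺] = 1·log(0.083) − log Q = -1.0809 − (2.1284) = -3.2093; [Cr³⁺] = 10^(-3.2093) ≈ 0.00062 M.

0.00062 M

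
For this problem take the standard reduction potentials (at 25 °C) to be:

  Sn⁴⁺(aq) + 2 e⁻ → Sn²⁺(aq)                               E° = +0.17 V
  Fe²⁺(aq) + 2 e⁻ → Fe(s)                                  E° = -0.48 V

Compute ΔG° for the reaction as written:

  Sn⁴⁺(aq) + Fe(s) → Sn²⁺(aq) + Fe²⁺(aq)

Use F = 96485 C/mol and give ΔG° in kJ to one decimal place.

As written, Sn⁴⁺/Sn²⁺ is reduced (cathode) and Fe²⁺/Fe is oxidised (anode), so E°cell = (+0.17) − (-0.48) = +0.65 V.
Balancing electrons gives n = 2.
ΔG° = −nFE° = −(2)(96485)(+0.65) = -125,430 J = -125.4 kJ.

-125.4 kJ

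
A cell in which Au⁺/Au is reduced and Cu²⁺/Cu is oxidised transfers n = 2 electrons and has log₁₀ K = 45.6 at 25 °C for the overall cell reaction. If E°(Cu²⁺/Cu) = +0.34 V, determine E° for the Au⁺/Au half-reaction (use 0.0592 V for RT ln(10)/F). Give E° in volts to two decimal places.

+1.69 V

E°cell = (0.0592/n)·log K = (0.0592/2)(45.6) = +1.350 V.
Since Au⁺/Au is the cathode and Cu²⁺/Cu the anode, E°cell = E°(Au⁺/Au) − E°(Cu²⁺/Cu).
So E°(Au⁺/Au) = E°cell + E°(Cu²⁺/Cu) = +1.350 + (+0.34) = +1.69 V.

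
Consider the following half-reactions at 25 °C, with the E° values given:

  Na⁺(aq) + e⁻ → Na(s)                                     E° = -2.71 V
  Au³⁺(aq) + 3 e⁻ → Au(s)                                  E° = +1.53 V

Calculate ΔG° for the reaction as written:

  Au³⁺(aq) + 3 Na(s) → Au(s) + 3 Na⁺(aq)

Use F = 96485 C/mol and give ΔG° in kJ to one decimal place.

-1227.3 kJ

As written, Au³⁺/Au is reduced (cathode) and Na⁺/Na is oxidised (anode), so E°cell = (+1.53) − (-2.71) = +4.24 V.
Balancing electrons gives n = 3.
ΔG° = −nFE° = −(3)(96485)(+4.24) = -1,227,289 J = -1227.3 kJ.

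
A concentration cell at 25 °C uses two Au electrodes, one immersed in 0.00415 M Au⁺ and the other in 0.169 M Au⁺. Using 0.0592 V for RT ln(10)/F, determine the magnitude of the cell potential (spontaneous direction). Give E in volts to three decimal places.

+0.095 V

For a concentration cell E°cell = 0. The 0.169 M side is the cathode (reduction is favoured where [Au⁺] is higher).
With n = 1, E = −(0.0592/1) log([Au⁺]ₐₙ/[Au⁺]꜀ₐₜ) = −(0.0592/1) log(0.00415/0.169) = −(0.0592/1)(-1.610) = +0.095 V.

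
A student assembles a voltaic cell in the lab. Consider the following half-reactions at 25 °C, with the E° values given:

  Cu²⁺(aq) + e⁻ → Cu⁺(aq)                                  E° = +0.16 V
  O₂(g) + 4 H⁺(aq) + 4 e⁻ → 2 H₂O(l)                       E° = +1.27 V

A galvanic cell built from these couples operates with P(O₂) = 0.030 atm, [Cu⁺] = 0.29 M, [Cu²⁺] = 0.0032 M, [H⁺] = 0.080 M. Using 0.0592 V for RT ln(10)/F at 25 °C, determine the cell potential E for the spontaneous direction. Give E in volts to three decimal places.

O₂/H₂O is the cathode (higher E°), Cu²⁺/Cu⁺ the anode: E°cell = +1.27 − (+0.16) = +1.11 V, n = 4.
Overall: O₂(g) + 4 H⁺(aq) + 4 Cu⁺(aq) → 2 H₂O(l) + 4 Cu²⁺(aq)
Q = [Cu²⁺]^4 / (P(O₂)·[H⁺]^4·[Cu⁺]^4); log Q = -1.918.
E = E° − (0.0592/n) log Q = +1.11 − (0.0592/4)(-1.918) = +1.138 V.

+1.138 V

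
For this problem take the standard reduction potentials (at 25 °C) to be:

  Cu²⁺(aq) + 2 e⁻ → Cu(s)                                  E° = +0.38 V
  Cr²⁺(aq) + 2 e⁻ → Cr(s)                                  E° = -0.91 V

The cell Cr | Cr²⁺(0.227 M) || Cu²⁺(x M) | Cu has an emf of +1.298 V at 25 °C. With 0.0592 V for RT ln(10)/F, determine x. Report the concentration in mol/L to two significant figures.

Cu²⁺/Cu is the cathode, Cr²⁺/Cr the anode: E°cell = +1.29 V, n = 2.
Overall reaction: Cu²⁺(aq) + Cr(s) → Cu(s) + Cr²⁺(aq); Q = [Cr²⁺]^1/[Cu²⁺]^1.
From E = E° − (0.0592/n) log Q: log Q = (E° − E)·n/0.0592 = (+1.29 − (+1.298))·2/0.0592 = -0.2703.
So 1·log[Cu²⁺] = 1·log(0.227) − log Q = -0.6440 − (-0.2703) = -0.3737; [Cu²⁺] = 10^(-0.3737) ≈ 0.42 M.

0.42 M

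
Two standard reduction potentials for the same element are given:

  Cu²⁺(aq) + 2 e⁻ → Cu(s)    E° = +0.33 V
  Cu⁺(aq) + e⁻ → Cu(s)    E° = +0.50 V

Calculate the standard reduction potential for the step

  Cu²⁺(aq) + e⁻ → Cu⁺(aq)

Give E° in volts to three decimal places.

+0.160 V

Sequential free energies add, so n₃E°₃ = n₁E°₁ + n₂E°₂.
With n₃ = 2, and the known step contributing 1×(+0.50) V, the unknown satisfies 1·E° = 2×(+0.33) − 1×(+0.50) = +0.160.
E° = +0.160 / 1 = +0.160 V.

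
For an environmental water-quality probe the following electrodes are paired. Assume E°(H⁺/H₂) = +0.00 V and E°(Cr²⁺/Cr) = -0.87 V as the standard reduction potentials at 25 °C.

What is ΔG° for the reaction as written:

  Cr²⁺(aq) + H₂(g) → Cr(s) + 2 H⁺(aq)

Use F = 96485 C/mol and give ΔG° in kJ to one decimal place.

As written, Cr²⁺/Cr is reduced (cathode) and H⁺/H₂ is oxidised (anode), so E°cell = (-0.87) − (+0.00) = -0.87 V.
Balancing electrons gives n = 2.
ΔG° = −nFE° = −(2)(96485)(-0.87) = 167,884 J = +167.9 kJ.

+167.9 kJ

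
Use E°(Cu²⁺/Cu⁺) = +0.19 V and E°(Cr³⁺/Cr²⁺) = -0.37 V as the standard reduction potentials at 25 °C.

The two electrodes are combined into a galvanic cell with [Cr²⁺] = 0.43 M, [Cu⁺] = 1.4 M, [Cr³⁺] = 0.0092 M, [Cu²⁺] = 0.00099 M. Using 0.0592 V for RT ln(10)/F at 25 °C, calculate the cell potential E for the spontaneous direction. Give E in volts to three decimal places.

+0.472 V

Cu²⁺/Cu⁺ is the cathode (higher E°), Cr³⁺/Cr²⁺ the anode: E°cell = +0.19 − (-0.37) = +0.56 V, n = 1.
Overall: Cu²⁺(aq) + Cr²⁺(aq) → Cu⁺(aq) + Cr³⁺(aq)
Q = [Cu⁺]·[Cr³⁺] / ([Cu²⁺]·[Cr²⁺]); log Q = 1.481.
E = E° − (0.0592/n) log Q = +0.56 − (0.0592/1)(1.481) = +0.472 V.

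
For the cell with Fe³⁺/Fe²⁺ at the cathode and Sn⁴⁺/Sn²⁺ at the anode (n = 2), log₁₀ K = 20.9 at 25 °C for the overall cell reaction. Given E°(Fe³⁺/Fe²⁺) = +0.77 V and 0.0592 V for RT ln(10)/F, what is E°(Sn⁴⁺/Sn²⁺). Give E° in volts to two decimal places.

+0.15 V

E°cell = (0.0592/n)·log K = (0.0592/2)(20.9) = +0.619 V.
Since Fe³⁺/Fe²⁺ is the cathode and Sn⁴⁺/Sn²⁺ the anode, E°cell = E°(Fe³⁺/Fe²⁺) − E°(Sn⁴⁺/Sn²⁺).
So E°(Sn⁴⁺/Sn²⁺) = E°(Fe³⁺/Fe²⁺) − E°cell = (+0.77) − (+0.619) = +0.15 V.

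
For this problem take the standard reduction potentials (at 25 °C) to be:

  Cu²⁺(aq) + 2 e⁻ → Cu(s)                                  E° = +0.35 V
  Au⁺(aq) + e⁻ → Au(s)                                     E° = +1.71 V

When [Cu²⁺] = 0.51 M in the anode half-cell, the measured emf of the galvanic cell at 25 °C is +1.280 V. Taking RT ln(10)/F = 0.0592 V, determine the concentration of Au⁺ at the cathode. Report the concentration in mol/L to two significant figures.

Au⁺/Au is the cathode, Cu²⁺/Cu the anode: E°cell = +1.36 V, n = 2.
Overall reaction: 2 Au⁺(aq) + Cu(s) → 2 Au(s) + Cu²⁺(aq); Q = [Cu²⁺]^1/[Au⁺]^2.
From E = E° − (0.0592/n) log Q: log Q = (E° − E)·n/0.0592 = (+1.36 − (+1.280))·2/0.0592 = 2.7027.
So 2·log[Au⁺] = 1·log(0.51) − log Q = -0.2924 − (2.7027) = -2.9951; log[Au⁺] = -2.9951 / 2 = -1.4975; [Au⁺] = 10^(-1.4975) ≈ 0.032 M.

0.032 M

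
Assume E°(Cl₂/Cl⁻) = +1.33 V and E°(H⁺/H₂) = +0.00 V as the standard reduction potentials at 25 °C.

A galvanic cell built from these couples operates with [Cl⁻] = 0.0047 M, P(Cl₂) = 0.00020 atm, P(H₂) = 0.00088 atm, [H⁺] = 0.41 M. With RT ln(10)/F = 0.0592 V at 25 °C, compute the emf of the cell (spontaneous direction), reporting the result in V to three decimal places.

+1.291 V

Cl₂/Cl⁻ is the cathode (higher E°), H⁺/H₂ the anode: E°cell = +1.33 − (+0.00) = +1.33 V, n = 2.
Overall: Cl₂(g) + H₂(g) → 2 Cl⁻(aq) + 2 H⁺(aq)
Q = [Cl⁻]^2·[H⁺]^2 / (P(Cl₂)·P(H₂)); log Q = 1.324.
E = E° − (0.0592/n) log Q = +1.33 − (0.0592/2)(1.324) = +1.291 V.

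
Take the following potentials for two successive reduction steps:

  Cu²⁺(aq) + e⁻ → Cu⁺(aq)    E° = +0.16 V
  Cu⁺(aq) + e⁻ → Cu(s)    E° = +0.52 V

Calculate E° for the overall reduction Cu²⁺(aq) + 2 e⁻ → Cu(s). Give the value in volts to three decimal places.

Standard free energies of sequential steps add: ΔG°₃ = ΔG°₁ + ΔG°₂, so n₃E°₃ = n₁E°₁ + n₂E°₂.
E°₃ = (1×+0.16 + 1×+0.52) / 2 = (+0.680) / 2 = +0.340 V.

+0.340 V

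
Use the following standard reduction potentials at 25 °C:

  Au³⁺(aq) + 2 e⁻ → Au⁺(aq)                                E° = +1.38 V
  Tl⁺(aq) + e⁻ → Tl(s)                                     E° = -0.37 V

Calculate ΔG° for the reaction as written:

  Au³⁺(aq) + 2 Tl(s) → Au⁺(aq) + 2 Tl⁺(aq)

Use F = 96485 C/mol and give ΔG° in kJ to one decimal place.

As written, Au³⁺/Au⁺ is reduced (cathode) and Tl⁺/Tl is oxidised (anode), so E°cell = (+1.38) − (-0.37) = +1.75 V.
Balancing electrons gives n = 2.
ΔG° = −nFE° = −(2)(96485)(+1.75) = -337,698 J = -337.7 kJ.

-337.7 kJ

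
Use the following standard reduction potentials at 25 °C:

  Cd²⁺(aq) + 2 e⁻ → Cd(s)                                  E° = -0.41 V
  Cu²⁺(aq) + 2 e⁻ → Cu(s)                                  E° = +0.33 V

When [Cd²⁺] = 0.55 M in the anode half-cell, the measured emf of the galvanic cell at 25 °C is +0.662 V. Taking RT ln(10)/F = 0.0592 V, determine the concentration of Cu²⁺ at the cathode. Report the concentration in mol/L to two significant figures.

0.0013 M

Cu²⁺/Cu is the cathode, Cd²⁺/Cd the anode: E°cell = +0.74 V, n = 2.
Overall reaction: Cu²⁺(aq) + Cd(s) → Cu(s) + Cd²⁺(aq); Q = [Cd²⁺]^1/[Cu²⁺]^1.
From E = E° − (0.0592/n) log Q: log Q = (E° − E)·n/0.0592 = (+0.74 − (+0.662))·2/0.0592 = 2.6351.
So 1·log[Cu²⁺] = 1·log(0.55) − log Q = -0.2596 − (2.6351) = -2.8947; [Cu²⁺] = 10^(-2.8947) ≈ 0.0013 M.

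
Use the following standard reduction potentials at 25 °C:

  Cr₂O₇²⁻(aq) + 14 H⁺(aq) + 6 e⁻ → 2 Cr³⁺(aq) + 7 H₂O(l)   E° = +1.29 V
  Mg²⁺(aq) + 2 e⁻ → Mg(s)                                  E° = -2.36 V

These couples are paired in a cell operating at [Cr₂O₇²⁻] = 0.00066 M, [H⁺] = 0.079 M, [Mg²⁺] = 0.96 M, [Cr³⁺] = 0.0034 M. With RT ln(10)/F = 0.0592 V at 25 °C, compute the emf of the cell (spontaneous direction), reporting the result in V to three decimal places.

+3.516 V

Cr₂O₇²⁻/Cr³⁺ is the cathode (higher E°), Mg²⁺/Mg the anode: E°cell = +1.29 − (-2.36) = +3.65 V, n = 6.
Overall: Cr₂O₇²⁻(aq) + 14 H⁺(aq) + 3 Mg(s) → 2 Cr³⁺(aq) + 7 H₂O(l) + 3 Mg²⁺(aq)
Q = [Cr³⁺]^2·[Mg²⁺]^3 / ([Cr₂O₇²⁻]·[H⁺]^14); log Q = 13.623.
E = E° − (0.0592/n) log Q = +3.65 − (0.0592/6)(13.623) = +3.516 V.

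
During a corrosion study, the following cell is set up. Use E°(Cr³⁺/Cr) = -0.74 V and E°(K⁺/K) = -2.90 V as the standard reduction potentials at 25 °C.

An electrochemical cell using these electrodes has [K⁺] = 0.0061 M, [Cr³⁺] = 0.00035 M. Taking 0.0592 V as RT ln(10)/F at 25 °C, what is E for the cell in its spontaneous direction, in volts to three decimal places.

+2.223 V

Cr³⁺/Cr is the cathode (higher E°), K⁺/K the anode: E°cell = -0.74 − (-2.90) = +2.16 V, n = 3.
Overall: Cr³⁺(aq) + 3 K(s) → Cr(s) + 3 K⁺(aq)
Q = [K⁺]^3 / ([Cr³⁺]); log Q = -3.188.
E = E° − (0.0592/n) log Q = +2.16 − (0.0592/3)(-3.188) = +2.223 V.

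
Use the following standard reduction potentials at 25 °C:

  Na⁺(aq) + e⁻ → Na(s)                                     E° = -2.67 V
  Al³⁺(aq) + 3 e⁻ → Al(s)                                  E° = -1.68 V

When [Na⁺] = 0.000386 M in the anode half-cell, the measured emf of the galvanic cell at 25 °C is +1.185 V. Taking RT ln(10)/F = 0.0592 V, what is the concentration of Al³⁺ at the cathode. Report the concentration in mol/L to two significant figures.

Al³⁺/Al is the cathode, Na⁺/Na the anode: E°cell = +0.99 V, n = 3.
Overall reaction: Al³⁺(aq) + 3 Na(s) → Al(s) + 3 Na⁺(aq); Q = [Na⁺]^3/[Al³⁺]^1.
From E = E° − (0.0592/n) log Q: log Q = (E° − E)·n/0.0592 = (+0.99 − (+1.185))·3/0.0592 = -9.8818.
So 1·log[Al³⁺] = 3·log(0.000386) − log Q = -10.2402 − (-9.8818) = -0.3584; [Al³⁺] = 10^(-0.3584) ≈ 0.44 M.

0.44 M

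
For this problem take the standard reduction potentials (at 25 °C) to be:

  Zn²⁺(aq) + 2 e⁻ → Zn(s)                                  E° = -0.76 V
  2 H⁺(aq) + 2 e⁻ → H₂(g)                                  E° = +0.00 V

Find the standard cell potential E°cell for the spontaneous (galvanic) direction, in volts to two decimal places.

+0.76 V

The H⁺/H₂ couple has the higher reduction potential, so it is the cathode; Zn²⁺/Zn is oxidised at the anode.
E°cell = E°(cathode) − E°(anode) = (+0.00) − (-0.76) = +0.76 V.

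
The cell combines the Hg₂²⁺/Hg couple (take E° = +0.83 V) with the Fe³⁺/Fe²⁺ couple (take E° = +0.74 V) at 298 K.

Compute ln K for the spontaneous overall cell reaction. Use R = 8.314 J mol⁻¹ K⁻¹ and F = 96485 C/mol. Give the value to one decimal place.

7.0

Cathode: Hg₂²⁺/Hg; anode: Fe³⁺/Fe²⁺. E°cell = (+0.83) − (+0.74) = +0.09 V, with n = 2.
ΔG° = −nFE° = −RT ln K, so ln K = nFE°/(RT) = (2)(96485)(+0.09) / ((8.314)(298)) = 7.010.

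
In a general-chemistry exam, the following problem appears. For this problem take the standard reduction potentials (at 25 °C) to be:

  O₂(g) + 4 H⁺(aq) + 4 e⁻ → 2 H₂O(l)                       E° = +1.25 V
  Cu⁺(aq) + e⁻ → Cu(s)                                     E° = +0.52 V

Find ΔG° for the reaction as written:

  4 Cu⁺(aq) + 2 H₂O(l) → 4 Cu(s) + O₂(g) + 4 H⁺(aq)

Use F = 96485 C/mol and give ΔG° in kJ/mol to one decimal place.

As written, Cu⁺/Cu is reduced (cathode) and O₂/H₂O is oxidised (anode), so E°cell = (+0.52) − (+1.25) = -0.73 V.
Balancing electrons gives n = 4.
ΔG° = −nFE° = −(4)(96485)(-0.73) = 281,736 J = +281.7 kJ/mol.

+281.7 kJ/mol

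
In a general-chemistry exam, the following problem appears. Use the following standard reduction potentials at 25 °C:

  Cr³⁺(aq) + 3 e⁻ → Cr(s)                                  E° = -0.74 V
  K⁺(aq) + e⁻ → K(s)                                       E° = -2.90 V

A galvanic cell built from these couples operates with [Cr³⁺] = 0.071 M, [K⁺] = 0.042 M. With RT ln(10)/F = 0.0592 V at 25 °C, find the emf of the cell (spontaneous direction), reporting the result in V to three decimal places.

Cr³⁺/Cr is the cathode (higher E°), K⁺/K the anode: E°cell = -0.74 − (-2.90) = +2.16 V, n = 3.
Overall: Cr³⁺(aq) + 3 K(s) → Cr(s) + 3 K⁺(aq)
Q = [K⁺]^3 / ([Cr³⁺]); log Q = -2.982.
E = E° − (0.0592/n) log Q = +2.16 − (0.0592/3)(-2.982) = +2.219 V.

+2.219 V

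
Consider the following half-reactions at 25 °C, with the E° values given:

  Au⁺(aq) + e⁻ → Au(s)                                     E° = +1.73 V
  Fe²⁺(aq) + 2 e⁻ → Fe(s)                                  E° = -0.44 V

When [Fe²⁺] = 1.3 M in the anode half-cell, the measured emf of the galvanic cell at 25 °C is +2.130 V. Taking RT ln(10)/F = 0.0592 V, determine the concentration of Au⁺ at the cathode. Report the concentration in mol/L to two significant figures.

Au⁺/Au is the cathode, Fe²⁺/Fe the anode: E°cell = +2.17 V, n = 2.
Overall reaction: 2 Au⁺(aq) + Fe(s) → 2 Au(s) + Fe²⁺(aq); Q = [Fe²⁺]^1/[Au⁺]^2.
From E = E° − (0.0592/n) log Q: log Q = (E° − E)·n/0.0592 = (+2.17 − (+2.130))·2/0.0592 = 1.3514.
So 2·log[Au⁺] = 1·log(1.3) − log Q = 0.1139 − (1.3514) = -1.2375; log[Au⁺] = -1.2375 / 2 = -0.6188; [Au⁺] = 10^(-0.6188) ≈ 0.24 M.

0.24 M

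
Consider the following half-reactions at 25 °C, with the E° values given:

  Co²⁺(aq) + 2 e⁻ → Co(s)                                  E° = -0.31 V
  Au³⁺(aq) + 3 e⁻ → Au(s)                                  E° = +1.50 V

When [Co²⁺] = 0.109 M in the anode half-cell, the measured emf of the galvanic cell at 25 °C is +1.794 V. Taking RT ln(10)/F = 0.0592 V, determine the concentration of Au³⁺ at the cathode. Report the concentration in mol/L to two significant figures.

Au³⁺/Au is the cathode, Co²⁺/Co the anode: E°cell = +1.81 V, n = 6.
Overall reaction: 2 Au³⁺(aq) + 3 Co(s) → 2 Au(s) + 3 Co²⁺(aq); Q = [Co²⁺]^3/[Au³⁺]^2.
From E = E° − (0.0592/n) log Q: log Q = (E° − E)·n/0.0592 = (+1.81 − (+1.794))·6/0.0592 = 1.6216.
So 2·log[Au³⁺] = 3·log(0.109) − log Q = -2.8877 − (1.6216) = -4.5093; log[Au³⁺] = -4.5093 / 2 = -2.2546; [Au³⁺] = 10^(-2.2546) ≈ 0.0056 M.

0.0056 M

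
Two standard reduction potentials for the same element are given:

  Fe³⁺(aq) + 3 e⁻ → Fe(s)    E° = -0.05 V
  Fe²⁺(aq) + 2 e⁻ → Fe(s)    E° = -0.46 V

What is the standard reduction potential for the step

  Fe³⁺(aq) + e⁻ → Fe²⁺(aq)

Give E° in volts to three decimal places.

+0.770 V

Sequential free energies add, so n₃E°₃ = n₁E°₁ + n₂E°₂.
With n₃ = 3, and the known step contributing 2×(-0.46) V, the unknown satisfies 1·E° = 3×(-0.05) − 2×(-0.46) = +0.770.
E° = +0.770 / 1 = +0.770 V.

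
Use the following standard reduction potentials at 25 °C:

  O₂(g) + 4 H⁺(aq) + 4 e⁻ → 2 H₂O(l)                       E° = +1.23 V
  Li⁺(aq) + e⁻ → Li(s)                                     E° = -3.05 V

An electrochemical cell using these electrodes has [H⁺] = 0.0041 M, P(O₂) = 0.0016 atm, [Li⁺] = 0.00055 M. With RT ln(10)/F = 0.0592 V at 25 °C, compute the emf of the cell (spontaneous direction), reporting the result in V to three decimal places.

+4.290 V

O₂/H₂O is the cathode (higher E°), Li⁺/Li the anode: E°cell = +1.23 − (-3.05) = +4.28 V, n = 4.
Overall: O₂(g) + 4 H⁺(aq) + 4 Li(s) → 2 H₂O(l) + 4 Li⁺(aq)
Q = [Li⁺]^4 / (P(O₂)·[H⁺]^4); log Q = -0.694.
E = E° − (0.0592/n) log Q = +4.28 − (0.0592/4)(-0.694) = +4.290 V.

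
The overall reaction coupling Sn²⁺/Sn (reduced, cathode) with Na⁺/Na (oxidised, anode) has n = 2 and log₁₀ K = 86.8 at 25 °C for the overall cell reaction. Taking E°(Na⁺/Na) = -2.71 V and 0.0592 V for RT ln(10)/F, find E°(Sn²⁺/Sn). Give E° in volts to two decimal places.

-0.14 V

E°cell = (0.0592/n)·log K = (0.0592/2)(86.8) = +2.569 V.
Since Sn²⁺/Sn is the cathode and Na⁺/Na the anode, E°cell = E°(Sn²⁺/Sn) − E°(Na⁺/Na).
So E°(Sn²⁺/Sn) = E°cell + E°(Na⁺/Na) = +2.569 + (-2.71) = -0.14 V.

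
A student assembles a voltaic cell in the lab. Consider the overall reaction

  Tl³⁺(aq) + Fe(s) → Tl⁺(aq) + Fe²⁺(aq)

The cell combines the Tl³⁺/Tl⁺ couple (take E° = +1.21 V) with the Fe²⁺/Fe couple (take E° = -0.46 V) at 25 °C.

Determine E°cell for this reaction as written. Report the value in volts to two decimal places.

+1.67 V

The Tl³⁺/Tl⁺ couple has the higher reduction potential, so it is the cathode; Fe²⁺/Fe is oxidised at the anode.
E°cell = E°(cathode) − E°(anode) = (+1.21) − (-0.46) = +1.67 V.
Since E°cell > 0, the reaction is spontaneous under standard conditions.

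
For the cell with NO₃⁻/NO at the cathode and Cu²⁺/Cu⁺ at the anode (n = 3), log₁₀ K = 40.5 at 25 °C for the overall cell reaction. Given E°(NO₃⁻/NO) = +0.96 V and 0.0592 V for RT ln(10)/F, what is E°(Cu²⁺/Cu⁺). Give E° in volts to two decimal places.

+0.16 V

E°cell = (0.0592/n)·log K = (0.0592/3)(40.5) = +0.799 V.
Since NO₃⁻/NO is the cathode and Cu²⁺/Cu⁺ the anode, E°cell = E°(NO₃⁻/NO) − E°(Cu²⁺/Cu⁺).
So E°(Cu²⁺/Cu⁺) = E°(NO₃⁻/NO) − E°cell = (+0.96) − (+0.799) = +0.16 V.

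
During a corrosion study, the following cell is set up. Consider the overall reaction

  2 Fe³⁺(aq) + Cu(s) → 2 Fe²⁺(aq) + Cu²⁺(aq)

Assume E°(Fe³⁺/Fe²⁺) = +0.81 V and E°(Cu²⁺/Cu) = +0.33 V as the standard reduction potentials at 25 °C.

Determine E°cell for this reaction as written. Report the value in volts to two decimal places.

The Fe³⁺/Fe²⁺ couple has the higher reduction potential, so it is the cathode; Cu²⁺/Cu is oxidised at the anode.
E°cell = E°(cathode) − E°(anode) = (+0.81) − (+0.33) = +0.48 V.

+0.48 V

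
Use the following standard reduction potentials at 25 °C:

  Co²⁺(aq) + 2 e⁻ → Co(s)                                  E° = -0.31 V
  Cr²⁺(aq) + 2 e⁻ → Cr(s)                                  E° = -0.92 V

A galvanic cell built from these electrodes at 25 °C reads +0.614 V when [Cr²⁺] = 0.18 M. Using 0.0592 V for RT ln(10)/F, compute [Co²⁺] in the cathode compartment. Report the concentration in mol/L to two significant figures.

0.25 M

Co²⁺/Co is the cathode, Cr²⁺/Cr the anode: E°cell = +0.61 V, n = 2.
Overall reaction: Co²⁺(aq) + Cr(s) → Co(s) + Cr²⁺(aq); Q = [Cr²⁺]^1/[Co²⁺]^1.
From E = E° − (0.0592/n) log Q: log Q = (E° − E)·n/0.0592 = (+0.61 − (+0.614))·2/0.0592 = -0.1351.
So 1·log[Co²⁺] = 1·log(0.18) − log Q = -0.7447 − (-0.1351) = -0.6096; [Co²⁺] = 10^(-0.6096) ≈ 0.25 M.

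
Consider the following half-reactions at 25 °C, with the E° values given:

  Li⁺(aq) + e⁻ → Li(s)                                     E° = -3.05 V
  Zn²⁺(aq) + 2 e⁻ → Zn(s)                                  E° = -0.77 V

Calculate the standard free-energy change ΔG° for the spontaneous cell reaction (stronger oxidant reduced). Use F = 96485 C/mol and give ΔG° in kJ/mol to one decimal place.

Zn²⁺/Zn (E° = -0.77 V) is the cathode; Li⁺/Li (E° = -3.05 V) is the anode, so E°cell = +2.28 V.
Balancing electrons gives n = 2 (lcm of 2 and 1).
ΔG° = −nFE° = −(2)(96485)(+2.28) = -439,972 J = -440.0 kJ/mol.

-440.0 kJ/mol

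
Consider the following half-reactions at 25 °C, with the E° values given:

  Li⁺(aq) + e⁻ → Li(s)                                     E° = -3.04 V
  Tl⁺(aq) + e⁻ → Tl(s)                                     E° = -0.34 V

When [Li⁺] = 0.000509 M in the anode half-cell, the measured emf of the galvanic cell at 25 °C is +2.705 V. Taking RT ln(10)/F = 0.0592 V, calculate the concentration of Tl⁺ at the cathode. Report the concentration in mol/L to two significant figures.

0.00062 M

Tl⁺/Tl is the cathode, Li⁺/Li the anode: E°cell = +2.70 V, n = 1.
Overall reaction: Tl⁺(aq) + Li(s) → Tl(s) + Li⁺(aq); Q = [Li⁺]^1/[Tl⁺]^1.
From E = E° − (0.0592/n) log Q: log Q = (E° − E)·n/0.0592 = (+2.70 − (+2.705))·1/0.0592 = -0.0845.
So 1·log[Tl⁺] = 1·log(0.000509) − log Q = -3.2933 − (-0.0845) = -3.2088; [Tl⁺] = 10^(-3.2088) ≈ 0.00062 M.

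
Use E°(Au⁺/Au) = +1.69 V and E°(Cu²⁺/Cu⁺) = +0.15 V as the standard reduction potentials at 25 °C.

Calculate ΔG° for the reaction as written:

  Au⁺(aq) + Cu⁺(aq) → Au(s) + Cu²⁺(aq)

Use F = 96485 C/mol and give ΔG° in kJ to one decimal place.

-148.6 kJ

As written, Au⁺/Au is reduced (cathode) and Cu²⁺/Cu⁺ is oxidised (anode), so E°cell = (+1.69) − (+0.15) = +1.54 V.
Balancing electrons gives n = 1.
ΔG° = −nFE° = −(1)(96485)(+1.54) = -148,587 J = -148.6 kJ.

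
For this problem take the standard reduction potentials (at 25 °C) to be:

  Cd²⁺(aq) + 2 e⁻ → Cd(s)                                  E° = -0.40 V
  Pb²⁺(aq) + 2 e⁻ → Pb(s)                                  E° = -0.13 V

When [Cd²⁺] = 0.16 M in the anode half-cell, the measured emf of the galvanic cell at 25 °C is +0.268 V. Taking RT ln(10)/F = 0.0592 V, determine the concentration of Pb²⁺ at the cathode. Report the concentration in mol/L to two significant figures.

Pb²⁺/Pb is the cathode, Cd²⁺/Cd the anode: E°cell = +0.27 V, n = 2.
Overall reaction: Pb²⁺(aq) + Cd(s) → Pb(s) + Cd²⁺(aq); Q = [Cd²⁺]^1/[Pb²⁺]^1.
From E = E° − (0.0592/n) log Q: log Q = (E° − E)·n/0.0592 = (+0.27 − (+0.268))·2/0.0592 = 0.0676.
So 1·log[Pb²⁺] = 1·log(0.16) − log Q = -0.7959 − (0.0676) = -0.8635; [Pb²⁺] = 10^(-0.8635) ≈ 0.14 M.

0.14 M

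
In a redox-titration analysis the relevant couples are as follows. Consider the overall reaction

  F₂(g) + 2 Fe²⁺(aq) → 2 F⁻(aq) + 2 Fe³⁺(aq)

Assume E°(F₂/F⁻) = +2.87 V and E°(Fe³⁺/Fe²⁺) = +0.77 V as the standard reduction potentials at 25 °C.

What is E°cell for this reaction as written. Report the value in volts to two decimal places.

The F₂/F⁻ couple has the higher reduction potential, so it is the cathode; Fe³⁺/Fe²⁺ is oxidised at the anode.
E°cell = E°(cathode) − E°(anode) = (+2.87) − (+0.77) = +2.10 V.
Since E°cell > 0, the reaction is spontaneous under standard conditions.

+2.10 V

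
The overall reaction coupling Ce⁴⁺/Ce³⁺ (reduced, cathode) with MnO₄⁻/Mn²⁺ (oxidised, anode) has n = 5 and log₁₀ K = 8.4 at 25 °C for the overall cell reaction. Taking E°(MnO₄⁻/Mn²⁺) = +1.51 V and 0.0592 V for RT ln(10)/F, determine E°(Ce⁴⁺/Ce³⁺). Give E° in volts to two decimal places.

E°cell = (0.0592/n)·log K = (0.0592/5)(8.4) = +0.099 V.
Since Ce⁴⁺/Ce³⁺ is the cathode and MnO₄⁻/Mn²⁺ the anode, E°cell = E°(Ce⁴⁺/Ce³⁺) − E°(MnO₄⁻/Mn²⁺).
So E°(Ce⁴⁺/Ce³⁺) = E°cell + E°(MnO₄⁻/Mn²⁺) = +0.099 + (+1.51) = +1.61 V.

+1.61 V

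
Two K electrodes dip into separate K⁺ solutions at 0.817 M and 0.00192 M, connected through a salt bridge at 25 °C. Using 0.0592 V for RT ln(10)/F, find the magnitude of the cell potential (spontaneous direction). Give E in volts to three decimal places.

+0.156 V

For a concentration cell E°cell = 0. The 0.817 M side is the cathode (reduction is favoured where [K⁺] is higher).
With n = 1, E = −(0.0592/1) log([K⁺]ₐₙ/[K⁺]꜀ₐₜ) = −(0.0592/1) log(0.00192/0.817) = −(0.0592/1)(-2.629) = +0.156 V.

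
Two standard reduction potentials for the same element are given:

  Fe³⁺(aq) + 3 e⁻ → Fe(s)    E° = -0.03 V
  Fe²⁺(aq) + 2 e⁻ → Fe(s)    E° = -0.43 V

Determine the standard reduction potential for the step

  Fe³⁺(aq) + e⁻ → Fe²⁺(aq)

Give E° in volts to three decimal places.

+0.770 V

Sequential free energies add, so n₃E°₃ = n₁E°₁ + n₂E°₂.
With n₃ = 3, and the known step contributing 2×(-0.43) V, the unknown satisfies 1·E° = 3×(-0.03) − 2×(-0.43) = +0.770.
E° = +0.770 / 1 = +0.770 V.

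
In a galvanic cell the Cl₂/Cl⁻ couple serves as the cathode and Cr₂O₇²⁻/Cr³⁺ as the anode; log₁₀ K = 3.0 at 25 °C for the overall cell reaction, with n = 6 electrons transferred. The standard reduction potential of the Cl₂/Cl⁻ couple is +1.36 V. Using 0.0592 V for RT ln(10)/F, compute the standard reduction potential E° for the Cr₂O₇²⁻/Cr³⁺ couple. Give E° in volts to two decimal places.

+1.33 V

E°cell = (0.0592/n)·log K = (0.0592/6)(3.0) = +0.030 V.
Since Cl₂/Cl⁻ is the cathode and Cr₂O₇²⁻/Cr³⁺ the anode, E°cell = E°(Cl₂/Cl⁻) − E°(Cr₂O₇²⁻/Cr³⁺).
So E°(Cr₂O₇²⁻/Cr³⁺) = E°(Cl₂/Cl⁻) − E°cell = (+1.36) − (+0.030) = +1.33 V.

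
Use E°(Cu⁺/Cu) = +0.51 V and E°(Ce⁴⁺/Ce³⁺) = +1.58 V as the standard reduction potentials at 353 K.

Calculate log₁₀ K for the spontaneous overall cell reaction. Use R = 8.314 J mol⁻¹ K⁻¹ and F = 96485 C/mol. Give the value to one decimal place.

15.3

Cathode: Ce⁴⁺/Ce³⁺; anode: Cu⁺/Cu. E°cell = (+1.58) − (+0.51) = +1.07 V, with n = 1.
ΔG° = −nFE° = −RT ln K, so ln K = nFE°/(RT) = (1)(96485)(+1.07) / ((8.314)(353)) = 35.177.
log₁₀ K = 35.177 / ln 10 = 15.3.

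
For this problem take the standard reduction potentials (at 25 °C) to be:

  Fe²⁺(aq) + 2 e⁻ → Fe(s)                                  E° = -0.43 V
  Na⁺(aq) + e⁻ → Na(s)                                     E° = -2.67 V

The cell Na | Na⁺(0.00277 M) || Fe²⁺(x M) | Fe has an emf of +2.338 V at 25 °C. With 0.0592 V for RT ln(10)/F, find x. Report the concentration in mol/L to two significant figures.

0.016 M

Fe²⁺/Fe is the cathode, Na⁺/Na the anode: E°cell = +2.24 V, n = 2.
Overall reaction: Fe²⁺(aq) + 2 Na(s) → Fe(s) + 2 Na⁺(aq); Q = [Na⁺]^2/[Fe²⁺]^1.
From E = E° − (0.0592/n) log Q: log Q = (E° − E)·n/0.0592 = (+2.24 − (+2.338))·2/0.0592 = -3.3108.
So 1·log[Fe²⁺] = 2·log(0.00277) − log Q = -5.1150 − (-3.3108) = -1.8042; [Fe²⁺] = 10^(-1.8042) ≈ 0.016 M.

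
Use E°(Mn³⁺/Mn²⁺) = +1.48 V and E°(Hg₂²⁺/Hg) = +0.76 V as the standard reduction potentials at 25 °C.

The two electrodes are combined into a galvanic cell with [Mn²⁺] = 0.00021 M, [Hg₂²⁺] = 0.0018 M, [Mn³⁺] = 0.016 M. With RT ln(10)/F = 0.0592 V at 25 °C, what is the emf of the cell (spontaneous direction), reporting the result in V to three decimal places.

Mn³⁺/Mn²⁺ is the cathode (higher E°), Hg₂²⁺/Hg the anode: E°cell = +1.48 − (+0.76) = +0.72 V, n = 2.
Overall: 2 Mn³⁺(aq) + 2 Hg(l) → 2 Mn²⁺(aq) + Hg₂²⁺(aq)
Q = [Mn²⁺]^2·[Hg₂²⁺] / ([Mn³⁺]^2); log Q = -6.509.
E = E° − (0.0592/n) log Q = +0.72 − (0.0592/2)(-6.509) = +0.913 V.

+0.913 V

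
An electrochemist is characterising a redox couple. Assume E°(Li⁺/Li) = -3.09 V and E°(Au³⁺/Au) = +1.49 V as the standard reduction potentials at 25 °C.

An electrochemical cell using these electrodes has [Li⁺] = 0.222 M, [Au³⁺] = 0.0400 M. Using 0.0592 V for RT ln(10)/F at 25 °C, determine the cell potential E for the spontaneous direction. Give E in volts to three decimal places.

Au³⁺/Au is the cathode (higher E°), Li⁺/Li the anode: E°cell = +1.49 − (-3.09) = +4.58 V, n = 3.
Overall: Au³⁺(aq) + 3 Li(s) → Au(s) + 3 Li⁺(aq)
Q = [Li⁺]^3 / ([Au³⁺]); log Q = -0.563.
E = E° − (0.0592/n) log Q = +4.58 − (0.0592/3)(-0.563) = +4.591 V.

+4.591 V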